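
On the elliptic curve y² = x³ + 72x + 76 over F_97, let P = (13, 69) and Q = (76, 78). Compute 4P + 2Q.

First 4P:
Repeated addition: build up to 4P.
2P: tangent at (13, 69): λ = (3·13² + 72)/(2·69) ≡ 94/41. 41⁻¹ ≡ 71 (mod 97) since 41·71 = 2911 ≡ 1, so λ ≡ 94·71 ≡ 78.
  x = λ² - 13 - 13 = 6084 - 26 ≡ 44; y = λ·(13 - 44) - 69 ≡ 35. → (44, 35)
3P: (44, 35) + (13, 69). λ = (69 - 35)/(13 - 44) ≡ 34/66 mod 97. 66⁻¹ ≡ 25 (mod 97), so λ ≡ 74.
  x = λ² - 44 - 13 = 5476 - 57 ≡ 84; y = λ·(44 - 84) - 35 ≡ 12. → (84, 12)
4P: (84, 12) + (13, 69). λ = (69 - 12)/(13 - 84) ≡ 57/26 mod 97. 26⁻¹ ≡ 56 (mod 97), so λ ≡ 88.
  x = λ² - 84 - 13 = 7744 - 97 ≡ 81; y = λ·(84 - 81) - 12 ≡ 58. → (81, 58)
4P = (81, 58).
Next 2Q:
Repeated addition: build up to 2Q.
2Q: tangent at (76, 78): λ = (3·76² + 72)/(2·78) ≡ 37/59. 59⁻¹ ≡ 74 (mod 97), so λ ≡ 37·74 ≡ 22.
  x = λ² - 76 - 76 = 484 - 152 ≡ 41; y = λ·(76 - 41) - 78 ≡ 13. → (41, 13)
2Q = (41, 13).
Finally 4P + 2Q:
(81, 58) + (41, 13). λ = (13 - 58)/(41 - 81) ≡ 52/57 mod 97. 57⁻¹ ≡ 80 (mod 97) since 57·80 = 4560 ≡ 1, so λ ≡ 86.
  x = λ² - 81 - 41 = 7396 - 122 ≡ 96; y = λ·(81 - 96) - 58 ≡ 10. → (96, 10)

(96, 10)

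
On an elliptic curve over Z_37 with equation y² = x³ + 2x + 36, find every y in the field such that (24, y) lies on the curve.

12, 25

x³ + 2x + 36 = 13908 ≡ 33 (mod 37).
Square roots of 33 mod 37: 12 and 25 (since 12² = 144 ≡ 33).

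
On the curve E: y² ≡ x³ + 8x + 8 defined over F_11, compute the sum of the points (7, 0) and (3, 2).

(7, 0) + (3, 2). λ = (2 - 0)/(3 - 7) ≡ 2/7 mod 11. 7⁻¹ ≡ 8 (mod 11), so λ ≡ 5.
  x = λ² - 7 - 3 = 25 - 10 ≡ 4; y = λ·(7 - 4) - 0 ≡ 4. → (4, 4)

(4, 4)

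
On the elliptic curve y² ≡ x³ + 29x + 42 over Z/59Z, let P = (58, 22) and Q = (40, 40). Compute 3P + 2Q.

First 3P:
Repeated addition: build up to 3P.
2P: tangent at (58, 22): λ = (3·58² + 29)/(2·22) ≡ 32/44. 44⁻¹ ≡ 55 (mod 59), so λ ≡ 32·55 ≡ 49.
  x = λ² - 58 - 58 = 2401 - 116 ≡ 43; y = λ·(58 - 43) - 22 ≡ 5. → (43, 5)
3P: (43, 5) + (58, 22). λ = (22 - 5)/(58 - 43) ≡ 17/15 mod 59. 15⁻¹ ≡ 4 (mod 59), so λ ≡ 9.
  x = λ² - 43 - 58 = 81 - 101 ≡ 39; y = λ·(43 - 39) - 5 ≡ 31. → (39, 31)
3P = (39, 31).
Next 2Q:
Repeated addition: build up to 2Q.
2Q: tangent at (40, 40): λ = (3·40² + 29)/(2·40) ≡ 50/21. 21⁻¹ ≡ 45 (mod 59) since 21·45 = 945 ≡ 1, so λ ≡ 50·45 ≡ 8.
  x = λ² - 40 - 40 = 64 - 80 ≡ 43; y = λ·(40 - 43) - 40 ≡ 54. → (43, 54)
2Q = (43, 54).
Finally 3P + 2Q:
(39, 31) + (43, 54). λ = (54 - 31)/(43 - 39) ≡ 23/4 mod 59. 4⁻¹ ≡ 15 (mod 59), so λ ≡ 50.
  x = λ² - 39 - 43 = 2500 - 82 ≡ 58; y = λ·(39 - 58) - 31 ≡ 22. → (58, 22)

(58, 22)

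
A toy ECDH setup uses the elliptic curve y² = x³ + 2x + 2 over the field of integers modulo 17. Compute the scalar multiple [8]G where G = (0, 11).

(5, 1)

Double-and-add on 8 = (1000)₂. Start with G = (0, 11) for the leading 1-bit.
double: tangent at (0, 11): λ = (3·0² + 2)/(2·11) ≡ 2/5. 5⁻¹ ≡ 7 (mod 17), so λ ≡ 2·7 ≡ 14.
  x = λ² - 0 - 0 = 196 - 0 ≡ 9; y = λ·(0 - 9) - 11 ≡ 16. → (9, 16)
double: tangent at (9, 16): λ = (3·9² + 2)/(2·16) ≡ 7/15. 15⁻¹ ≡ 8 (mod 17), so λ ≡ 7·8 ≡ 5.
  x = λ² - 9 - 9 = 25 - 18 ≡ 7; y = λ·(9 - 7) - 16 ≡ 11. → (7, 11)
double: tangent at (7, 11): λ = (3·7² + 2)/(2·11) ≡ 13/5. 5⁻¹ ≡ 7 (mod 17) since 5·7 = 35 ≡ 1, so λ ≡ 13·7 ≡ 6.
  x = λ² - 7 - 7 = 36 - 14 ≡ 5; y = λ·(7 - 5) - 11 ≡ 1. → (5, 1)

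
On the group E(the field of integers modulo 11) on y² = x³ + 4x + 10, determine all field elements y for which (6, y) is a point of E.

none

x³ + 4x + 10 = 250 ≡ 8 (mod 11).
8 is a non-residue mod 11; no y exists.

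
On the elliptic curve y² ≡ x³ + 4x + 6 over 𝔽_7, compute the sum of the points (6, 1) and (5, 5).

(5, 2)

(6, 1) + (5, 5). λ = (5 - 1)/(5 - 6) ≡ 4/6 mod 7. 6⁻¹ ≡ 6 (mod 7) since 6·6 = 36 ≡ 1, so λ ≡ 3.
  x = λ² - 6 - 5 = 9 - 11 ≡ 5; y = λ·(6 - 5) - 1 ≡ 2. → (5, 2)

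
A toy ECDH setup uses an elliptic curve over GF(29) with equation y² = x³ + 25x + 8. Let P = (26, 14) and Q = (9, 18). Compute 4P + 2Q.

First 4P:
Repeated addition: build up to 4P.
2P: tangent at (26, 14): λ = (3·26² + 25)/(2·14) ≡ 23/28. 28⁻¹ ≡ 28 (mod 29) since 28·28 = 784 ≡ 1, so λ ≡ 23·28 ≡ 6.
  x = λ² - 26 - 26 = 36 - 52 ≡ 13; y = λ·(26 - 13) - 14 ≡ 6. → (13, 6)
3P: (13, 6) + (26, 14). λ = (14 - 6)/(26 - 13) ≡ 8/13 mod 29. 13⁻¹ ≡ 9 (mod 29) since 13·9 = 117 ≡ 1, so λ ≡ 14.
  x = λ² - 13 - 26 = 196 - 39 ≡ 12; y = λ·(13 - 12) - 6 ≡ 8. → (12, 8)
4P: (12, 8) + (26, 14). λ = (14 - 8)/(26 - 12) ≡ 6/14 mod 29. 14⁻¹ ≡ 27 (mod 29), so λ ≡ 17.
  x = λ² - 12 - 26 = 289 - 38 ≡ 19; y = λ·(12 - 19) - 8 ≡ 18. → (19, 18)
4P = (19, 18).
Next 2Q:
Repeated addition: build up to 2Q.
2Q: tangent at (9, 18): λ = (3·9² + 25)/(2·18) ≡ 7/7. 7⁻¹ ≡ 25 (mod 29), so λ ≡ 7·25 ≡ 1.
  x = λ² - 9 - 9 = 1 - 18 ≡ 12; y = λ·(9 - 12) - 18 ≡ 8. → (12, 8)
2Q = (12, 8).
Finally 4P + 2Q:
(19, 18) + (12, 8). λ = (8 - 18)/(12 - 19) ≡ 19/22 mod 29. 22⁻¹ ≡ 4 (mod 29) since 22·4 = 88 ≡ 1, so λ ≡ 18.
  x = λ² - 19 - 12 = 324 - 31 ≡ 3; y = λ·(19 - 3) - 18 ≡ 9. → (3, 9)

(3, 9)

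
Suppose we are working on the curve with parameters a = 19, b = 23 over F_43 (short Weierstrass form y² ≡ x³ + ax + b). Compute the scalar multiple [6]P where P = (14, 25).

Double-and-add on 6 = (110)₂. Start with P = (14, 25) for the leading 1-bit.
double: tangent at (14, 25): λ = (3·14² + 19)/(2·25) ≡ 5/7. 7⁻¹ ≡ 37 (mod 43), so λ ≡ 5·37 ≡ 13.
  x = λ² - 14 - 14 = 169 - 28 ≡ 12; y = λ·(14 - 12) - 25 ≡ 1. → (12, 1)
add P: (12, 1) + (14, 25). λ = (25 - 1)/(14 - 12) ≡ 24/2 mod 43. 2⁻¹ ≡ 22 (mod 43), so λ ≡ 12.
  x = λ² - 12 - 14 = 144 - 26 ≡ 32; y = λ·(12 - 32) - 1 ≡ 17. → (32, 17)
double: tangent at (32, 17): λ = (3·32² + 19)/(2·17) ≡ 38/34. 34⁻¹ ≡ 19 (mod 43), so λ ≡ 38·19 ≡ 34.
  x = λ² - 32 - 32 = 1156 - 64 ≡ 17; y = λ·(32 - 17) - 17 ≡ 20. → (17, 20)

(17, 20)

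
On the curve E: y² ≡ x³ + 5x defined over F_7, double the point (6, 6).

(4, 0)

tangent at (6, 6): λ = (3·6² + 5)/(2·6) ≡ 1/5. 5⁻¹ ≡ 3 (mod 7), so λ ≡ 1·3 ≡ 3.
  x = λ² - 6 - 6 = 9 - 12 ≡ 4; y = λ·(6 - 4) - 6 ≡ 0. → (4, 0)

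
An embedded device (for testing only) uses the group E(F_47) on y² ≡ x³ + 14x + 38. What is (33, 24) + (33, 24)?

(15, 2)

tangent at (33, 24): λ = (3·33² + 14)/(2·24) ≡ 38/1. 1⁻¹ ≡ 1 (mod 47), so λ ≡ 38·1 ≡ 38.
  x = λ² - 33 - 33 = 1444 - 66 ≡ 15; y = λ·(33 - 15) - 24 ≡ 2. → (15, 2)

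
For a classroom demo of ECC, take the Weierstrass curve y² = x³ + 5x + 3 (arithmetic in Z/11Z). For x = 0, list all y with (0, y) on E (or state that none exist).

x³ + 5x + 3 = 3 ≡ 3 (mod 11).
Square roots of 3 mod 11: 5 and 6 (since 5² = 25 ≡ 3).

5, 6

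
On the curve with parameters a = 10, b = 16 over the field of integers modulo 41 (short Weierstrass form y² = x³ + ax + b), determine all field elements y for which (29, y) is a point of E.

x³ + 10x + 16 = 24695 ≡ 13 (mod 41).
13 is a non-residue mod 41; no y exists.

none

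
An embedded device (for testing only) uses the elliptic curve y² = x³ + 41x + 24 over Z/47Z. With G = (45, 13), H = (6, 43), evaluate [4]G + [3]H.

(18, 25)

First 4G:
Repeated addition: build up to 4G.
2G: tangent at (45, 13): λ = (3·45² + 41)/(2·13) ≡ 6/26. 26⁻¹ ≡ 38 (mod 47), so λ ≡ 6·38 ≡ 40.
  x = λ² - 45 - 45 = 1600 - 90 ≡ 6; y = λ·(45 - 6) - 13 ≡ 43. → (6, 43)
3G: (6, 43) + (45, 13). λ = (13 - 43)/(45 - 6) ≡ 17/39 mod 47. 39⁻¹ ≡ 41 (mod 47), so λ ≡ 39.
  x = λ² - 6 - 45 = 1521 - 51 ≡ 13; y = λ·(6 - 13) - 43 ≡ 13. → (13, 13)
4G: (13, 13) + (45, 13). λ = (13 - 13)/(45 - 13) ≡ 0/32 mod 47. 32⁻¹ ≡ 25 (mod 47) since 32·25 = 800 ≡ 1, so λ ≡ 0.
  x = λ² - 13 - 45 = 0 - 58 ≡ 36; y = λ·(13 - 36) - 13 ≡ 34. → (36, 34)
4G = (36, 34).
Next 3H:
Repeated addition: build up to 3H.
2H: tangent at (6, 43): λ = (3·6² + 41)/(2·43) ≡ 8/39. 39⁻¹ ≡ 41 (mod 47), so λ ≡ 8·41 ≡ 46.
  x = λ² - 6 - 6 = 2116 - 12 ≡ 36; y = λ·(6 - 36) - 43 ≡ 34. → (36, 34)
3H: (36, 34) + (6, 43). λ = (43 - 34)/(6 - 36) ≡ 9/17 mod 47. 17⁻¹ ≡ 36 (mod 47), so λ ≡ 42.
  x = λ² - 36 - 6 = 1764 - 42 ≡ 30; y = λ·(36 - 30) - 34 ≡ 30. → (30, 30)
3H = (30, 30).
Finally 4G + 3H:
(36, 34) + (30, 30). λ = (30 - 34)/(30 - 36) ≡ 43/41 mod 47. 41⁻¹ ≡ 39 (mod 47) since 41·39 = 1599 ≡ 1, so λ ≡ 32.
  x = λ² - 36 - 30 = 1024 - 66 ≡ 18; y = λ·(36 - 18) - 34 ≡ 25. → (18, 25)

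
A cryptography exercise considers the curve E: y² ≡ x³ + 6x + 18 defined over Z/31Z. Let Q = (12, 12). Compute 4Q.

(14, 26)

Repeated addition: build up to 4Q.
2Q: tangent at (12, 12): λ = (3·12² + 6)/(2·12) ≡ 4/24. 24⁻¹ ≡ 22 (mod 31), so λ ≡ 4·22 ≡ 26.
  x = λ² - 12 - 12 = 676 - 24 ≡ 1; y = λ·(12 - 1) - 12 ≡ 26. → (1, 26)
3Q: (1, 26) + (12, 12). λ = (12 - 26)/(12 - 1) ≡ 17/11 mod 31. 11⁻¹ ≡ 17 (mod 31) since 11·17 = 187 ≡ 1, so λ ≡ 10.
  x = λ² - 1 - 12 = 100 - 13 ≡ 25; y = λ·(1 - 25) - 26 ≡ 13. → (25, 13)
4Q: (25, 13) + (12, 12). λ = (12 - 13)/(12 - 25) ≡ 30/18 mod 31. 18⁻¹ ≡ 19 (mod 31), so λ ≡ 12.
  x = λ² - 25 - 12 = 144 - 37 ≡ 14; y = λ·(25 - 14) - 13 ≡ 26. → (14, 26)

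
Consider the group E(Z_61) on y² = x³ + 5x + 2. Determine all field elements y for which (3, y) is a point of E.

none

x³ + 5x + 2 = 44 ≡ 44 (mod 61).
44 is a non-residue mod 61; no y exists.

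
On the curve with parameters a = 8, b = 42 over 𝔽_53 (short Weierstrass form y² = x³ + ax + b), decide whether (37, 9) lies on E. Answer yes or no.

no

y² = 9² ≡ 28; x³ + 8x + 42 = 50991 ≡ 5 (mod 53). 28 ≠ 5.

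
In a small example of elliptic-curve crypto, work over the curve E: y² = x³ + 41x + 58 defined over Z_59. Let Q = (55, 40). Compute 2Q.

tangent at (55, 40): λ = (3·55² + 41)/(2·40) ≡ 30/21. 21⁻¹ ≡ 45 (mod 59), so λ ≡ 30·45 ≡ 52.
  x = λ² - 55 - 55 = 2704 - 110 ≡ 57; y = λ·(55 - 57) - 40 ≡ 33. → (57, 33)

(57, 33)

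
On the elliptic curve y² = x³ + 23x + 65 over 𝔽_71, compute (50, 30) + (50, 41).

O

The two points share x = 50 and their y-coordinates satisfy 30 + 41 ≡ 0 (mod 71), so they are inverses. Their sum is the point at infinity.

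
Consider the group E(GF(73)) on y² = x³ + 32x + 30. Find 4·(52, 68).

Write G = (52, 68).
Repeated addition: build up to 4G.
2G: tangent at (52, 68): λ = (3·52² + 32)/(2·68) ≡ 41/63. 63⁻¹ ≡ 51 (mod 73) since 63·51 = 3213 ≡ 1, so λ ≡ 41·51 ≡ 47.
  x = λ² - 52 - 52 = 2209 - 104 ≡ 61; y = λ·(52 - 61) - 68 ≡ 20. → (61, 20)
3G: (61, 20) + (52, 68). λ = (68 - 20)/(52 - 61) ≡ 48/64 mod 73. 64⁻¹ ≡ 8 (mod 73), so λ ≡ 19.
  x = λ² - 61 - 52 = 361 - 113 ≡ 29; y = λ·(61 - 29) - 20 ≡ 4. → (29, 4)
4G: (29, 4) + (52, 68). λ = (68 - 4)/(52 - 29) ≡ 64/23 mod 73. 23⁻¹ ≡ 54 (mod 73), so λ ≡ 25.
  x = λ² - 29 - 52 = 625 - 81 ≡ 33; y = λ·(29 - 33) - 4 ≡ 42. → (33, 42)

(33, 42)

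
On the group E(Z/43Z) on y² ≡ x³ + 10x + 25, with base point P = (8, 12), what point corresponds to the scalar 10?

(4, 0)

Double-and-add on 10 = (1010)₂. Start with P = (8, 12) for the leading 1-bit.
double: tangent at (8, 12): λ = (3·8² + 10)/(2·12) ≡ 30/24. 24⁻¹ ≡ 9 (mod 43), so λ ≡ 30·9 ≡ 12.
  x = λ² - 8 - 8 = 144 - 16 ≡ 42; y = λ·(8 - 42) - 12 ≡ 10. → (42, 10)
double: tangent at (42, 10): λ = (3·42² + 10)/(2·10) ≡ 13/20. 20⁻¹ ≡ 28 (mod 43) since 20·28 = 560 ≡ 1, so λ ≡ 13·28 ≡ 20.
  x = λ² - 42 - 42 = 400 - 84 ≡ 15; y = λ·(42 - 15) - 10 ≡ 14. → (15, 14)
add P: (15, 14) + (8, 12). λ = (12 - 14)/(8 - 15) ≡ 41/36 mod 43. 36⁻¹ ≡ 6 (mod 43), so λ ≡ 31.
  x = λ² - 15 - 8 = 961 - 23 ≡ 35; y = λ·(15 - 35) - 14 ≡ 11. → (35, 11)
double: tangent at (35, 11): λ = (3·35² + 10)/(2·11) ≡ 30/22. 22⁻¹ ≡ 2 (mod 43), so λ ≡ 30·2 ≡ 17.
  x = λ² - 35 - 35 = 289 - 70 ≡ 4; y = λ·(35 - 4) - 11 ≡ 0. → (4, 0)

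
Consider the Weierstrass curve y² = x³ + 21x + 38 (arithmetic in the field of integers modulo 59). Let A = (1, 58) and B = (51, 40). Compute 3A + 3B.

(25, 50)

First 3A:
Repeated addition: build up to 3A.
2A: tangent at (1, 58): λ = (3·1² + 21)/(2·58) ≡ 24/57. 57⁻¹ ≡ 29 (mod 59) since 57·29 = 1653 ≡ 1, so λ ≡ 24·29 ≡ 47.
  x = λ² - 1 - 1 = 2209 - 2 ≡ 24; y = λ·(1 - 24) - 58 ≡ 41. → (24, 41)
3A: (24, 41) + (1, 58). λ = (58 - 41)/(1 - 24) ≡ 17/36 mod 59. 36⁻¹ ≡ 41 (mod 59), so λ ≡ 48.
  x = λ² - 24 - 1 = 2304 - 25 ≡ 37; y = λ·(24 - 37) - 41 ≡ 43. → (37, 43)
3A = (37, 43).
Next 3B:
Repeated addition: build up to 3B.
2B: tangent at (51, 40): λ = (3·51² + 21)/(2·40) ≡ 36/21. 21⁻¹ ≡ 45 (mod 59) since 21·45 = 945 ≡ 1, so λ ≡ 36·45 ≡ 27.
  x = λ² - 51 - 51 = 729 - 102 ≡ 37; y = λ·(51 - 37) - 40 ≡ 43. → (37, 43)
3B: (37, 43) + (51, 40). λ = (40 - 43)/(51 - 37) ≡ 56/14 mod 59. 14⁻¹ ≡ 38 (mod 59) since 14·38 = 532 ≡ 1, so λ ≡ 4.
  x = λ² - 37 - 51 = 16 - 88 ≡ 46; y = λ·(37 - 46) - 43 ≡ 39. → (46, 39)
3B = (46, 39).
Finally 3A + 3B:
(37, 43) + (46, 39). λ = (39 - 43)/(46 - 37) ≡ 55/9 mod 59. 9⁻¹ ≡ 46 (mod 59), so λ ≡ 52.
  x = λ² - 37 - 46 = 2704 - 83 ≡ 25; y = λ·(37 - 25) - 43 ≡ 50. → (25, 50)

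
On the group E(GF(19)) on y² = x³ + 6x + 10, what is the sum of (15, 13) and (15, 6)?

The two points share x = 15 and their y-coordinates satisfy 13 + 6 ≡ 0 (mod 19), so they are inverses. Their sum is O.

O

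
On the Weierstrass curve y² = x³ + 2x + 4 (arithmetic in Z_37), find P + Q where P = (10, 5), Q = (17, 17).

(22, 22)

(10, 5) + (17, 17). λ = (17 - 5)/(17 - 10) ≡ 12/7 mod 37. 7⁻¹ ≡ 16 (mod 37), so λ ≡ 7.
  x = λ² - 10 - 17 = 49 - 27 ≡ 22; y = λ·(10 - 22) - 5 ≡ 22. → (22, 22)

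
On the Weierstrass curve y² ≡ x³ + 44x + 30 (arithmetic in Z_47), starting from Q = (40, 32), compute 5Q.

(2, 28)

Repeated addition: build up to 5Q.
2Q: tangent at (40, 32): λ = (3·40² + 44)/(2·32) ≡ 3/17. 17⁻¹ ≡ 36 (mod 47), so λ ≡ 3·36 ≡ 14.
  x = λ² - 40 - 40 = 196 - 80 ≡ 22; y = λ·(40 - 22) - 32 ≡ 32. → (22, 32)
3Q: (22, 32) + (40, 32). λ = (32 - 32)/(40 - 22) ≡ 0/18 mod 47. 18⁻¹ ≡ 34 (mod 47), so λ ≡ 0.
  x = λ² - 22 - 40 = 0 - 62 ≡ 32; y = λ·(22 - 32) - 32 ≡ 15. → (32, 15)
4Q: (32, 15) + (40, 32). λ = (32 - 15)/(40 - 32) ≡ 17/8 mod 47. 8⁻¹ ≡ 6 (mod 47), so λ ≡ 8.
  x = λ² - 32 - 40 = 64 - 72 ≡ 39; y = λ·(32 - 39) - 15 ≡ 23. → (39, 23)
5Q: (39, 23) + (40, 32). λ = (32 - 23)/(40 - 39) ≡ 9/1 mod 47. 1⁻¹ ≡ 1 (mod 47), so λ ≡ 9.
  x = λ² - 39 - 40 = 81 - 79 ≡ 2; y = λ·(39 - 2) - 23 ≡ 28. → (2, 28)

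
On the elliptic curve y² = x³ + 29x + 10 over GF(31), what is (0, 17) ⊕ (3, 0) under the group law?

(0, 17) + (3, 0). λ = (0 - 17)/(3 - 0) ≡ 14/3 mod 31. 3⁻¹ ≡ 21 (mod 31), so λ ≡ 15.
  x = λ² - 0 - 3 = 225 - 3 ≡ 5; y = λ·(0 - 5) - 17 ≡ 1. → (5, 1)

(5, 1)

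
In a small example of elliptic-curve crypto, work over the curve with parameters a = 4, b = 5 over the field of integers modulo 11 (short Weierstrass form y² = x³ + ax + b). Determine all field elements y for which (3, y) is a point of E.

0

x³ + 4x + 5 = 44 ≡ 0 (mod 11).
Only y = 0 satisfies y² ≡ 0.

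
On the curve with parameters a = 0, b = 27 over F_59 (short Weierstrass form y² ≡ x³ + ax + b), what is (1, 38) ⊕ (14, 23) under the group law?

(38, 41)

(1, 38) + (14, 23). λ = (23 - 38)/(14 - 1) ≡ 44/13 mod 59. 13⁻¹ ≡ 50 (mod 59) since 13·50 = 650 ≡ 1, so λ ≡ 17.
  x = λ² - 1 - 14 = 289 - 15 ≡ 38; y = λ·(1 - 38) - 38 ≡ 41. → (38, 41)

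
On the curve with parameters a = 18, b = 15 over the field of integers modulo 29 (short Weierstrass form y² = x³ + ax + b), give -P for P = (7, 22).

(7, 7)

-(7, 22) = (7, -22 mod 29) = (7, 7).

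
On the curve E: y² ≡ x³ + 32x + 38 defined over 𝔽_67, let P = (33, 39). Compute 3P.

(63, 28)

Repeated addition: build up to 3P.
2P: tangent at (33, 39): λ = (3·33² + 32)/(2·39) ≡ 16/11. 11⁻¹ ≡ 61 (mod 67), so λ ≡ 16·61 ≡ 38.
  x = λ² - 33 - 33 = 1444 - 66 ≡ 38; y = λ·(33 - 38) - 39 ≡ 39. → (38, 39)
3P: (38, 39) + (33, 39). λ = (39 - 39)/(33 - 38) ≡ 0/62 mod 67. 62⁻¹ ≡ 40 (mod 67) since 62·40 = 2480 ≡ 1, so λ ≡ 0.
  x = λ² - 38 - 33 = 0 - 71 ≡ 63; y = λ·(38 - 63) - 39 ≡ 28. → (63, 28)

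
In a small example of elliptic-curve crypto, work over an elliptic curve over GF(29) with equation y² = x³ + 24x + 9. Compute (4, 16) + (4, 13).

O

The two points share x = 4 and their y-coordinates satisfy 16 + 13 ≡ 0 (mod 29), so they are inverses. Their sum is the point at infinity.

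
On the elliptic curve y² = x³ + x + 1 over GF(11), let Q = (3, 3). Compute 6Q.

Double-and-add on 6 = (110)₂. Start with Q = (3, 3) for the leading 1-bit.
double: tangent at (3, 3): λ = (3·3² + 1)/(2·3) ≡ 6/6. 6⁻¹ ≡ 2 (mod 11) since 6·2 = 12 ≡ 1, so λ ≡ 6·2 ≡ 1.
  x = λ² - 3 - 3 = 1 - 6 ≡ 6; y = λ·(3 - 6) - 3 ≡ 5. → (6, 5)
add Q: (6, 5) + (3, 3). λ = (3 - 5)/(3 - 6) ≡ 9/8 mod 11. 8⁻¹ ≡ 7 (mod 11), so λ ≡ 8.
  x = λ² - 6 - 3 = 64 - 9 ≡ 0; y = λ·(6 - 0) - 5 ≡ 10. → (0, 10)
double: tangent at (0, 10): λ = (3·0² + 1)/(2·10) ≡ 1/9. 9⁻¹ ≡ 5 (mod 11), so λ ≡ 1·5 ≡ 5.
  x = λ² - 0 - 0 = 25 - 0 ≡ 3; y = λ·(0 - 3) - 10 ≡ 8. → (3, 8)

(3, 8)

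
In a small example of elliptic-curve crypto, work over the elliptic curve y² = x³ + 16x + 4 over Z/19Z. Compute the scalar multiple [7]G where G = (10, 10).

(10, 10)

Repeated addition: build up to 7G.
2G: tangent at (10, 10): λ = (3·10² + 16)/(2·10) ≡ 12/1. 1⁻¹ ≡ 1 (mod 19), so λ ≡ 12·1 ≡ 12.
  x = λ² - 10 - 10 = 144 - 20 ≡ 10; y = λ·(10 - 10) - 10 ≡ 9. → (10, 9)
3G: (10, 9) + (10, 10): same x and y₁ ≡ -y₂, so the sum is O.
4G: O + (10, 10) = (10, 10) (identity).
5G: tangent at (10, 10): λ = (3·10² + 16)/(2·10) ≡ 12/1. 1⁻¹ ≡ 1 (mod 19), so λ ≡ 12·1 ≡ 12.
  x = λ² - 10 - 10 = 144 - 20 ≡ 10; y = λ·(10 - 10) - 10 ≡ 9. → (10, 9)
6G: (10, 9) + (10, 10): same x and y₁ ≡ -y₂, so the sum is O.
7G: O + (10, 10) = (10, 10) (identity).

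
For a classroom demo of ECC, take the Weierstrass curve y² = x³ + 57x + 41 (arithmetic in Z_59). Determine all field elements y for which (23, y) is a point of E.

none

x³ + 57x + 41 = 13519 ≡ 8 (mod 59).
8 is a non-residue mod 59; no y exists.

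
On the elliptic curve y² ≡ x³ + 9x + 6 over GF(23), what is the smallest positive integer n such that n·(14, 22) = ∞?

8

2P: tangent at (14, 22): λ = (3·14² + 9)/(2·22) ≡ 22/21. 21⁻¹ ≡ 11 (mod 23), so λ ≡ 22·11 ≡ 12.
  x = λ² - 14 - 14 = 144 - 28 ≡ 1; y = λ·(14 - 1) - 22 ≡ 19. → (1, 19)
3P: (1, 19) + (14, 22). λ = (22 - 19)/(14 - 1) ≡ 3/13 mod 23. 13⁻¹ ≡ 16 (mod 23), so λ ≡ 2.
  x = λ² - 1 - 14 = 4 - 15 ≡ 12; y = λ·(1 - 12) - 19 ≡ 5. → (12, 5)
4P: (12, 5) + (14, 22). λ = (22 - 5)/(14 - 12) ≡ 17/2 mod 23. 2⁻¹ ≡ 12 (mod 23), so λ ≡ 20.
  x = λ² - 12 - 14 = 400 - 26 ≡ 6; y = λ·(12 - 6) - 5 ≡ 0. → (6, 0)
5P: (6, 0) + (14, 22). λ = (22 - 0)/(14 - 6) ≡ 22/8 mod 23. 8⁻¹ ≡ 3 (mod 23) since 8·3 = 24 ≡ 1, so λ ≡ 20.
  x = λ² - 6 - 14 = 400 - 20 ≡ 12; y = λ·(6 - 12) - 0 ≡ 18. → (12, 18)
6P: (12, 18) + (14, 22). λ = (22 - 18)/(14 - 12) ≡ 4/2 mod 23. 2⁻¹ ≡ 12 (mod 23), so λ ≡ 2.
  x = λ² - 12 - 14 = 4 - 26 ≡ 1; y = λ·(12 - 1) - 18 ≡ 4. → (1, 4)
7P: (1, 4) + (14, 22). λ = (22 - 4)/(14 - 1) ≡ 18/13 mod 23. 13⁻¹ ≡ 16 (mod 23), so λ ≡ 12.
  x = λ² - 1 - 14 = 144 - 15 ≡ 14; y = λ·(1 - 14) - 4 ≡ 1. → (14, 1)
8P: (14, 1) + (14, 22): same x and y₁ ≡ -y₂, so the sum is ∞.
8P = ∞, so the order is 8.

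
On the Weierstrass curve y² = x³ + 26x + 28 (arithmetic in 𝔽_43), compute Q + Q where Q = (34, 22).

tangent at (34, 22): λ = (3·34² + 26)/(2·22) ≡ 11/1. 1⁻¹ ≡ 1 (mod 43) since 1·1 = 1 ≡ 1, so λ ≡ 11·1 ≡ 11.
  x = λ² - 34 - 34 = 121 - 68 ≡ 10; y = λ·(34 - 10) - 22 ≡ 27. → (10, 27)

(10, 27)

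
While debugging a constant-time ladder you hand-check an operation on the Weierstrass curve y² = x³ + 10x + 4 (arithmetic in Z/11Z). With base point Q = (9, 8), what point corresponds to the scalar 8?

(0, 9)

Repeated addition: build up to 8Q.
2Q: tangent at (9, 8): λ = (3·9² + 10)/(2·8) ≡ 0/5. 5⁻¹ ≡ 9 (mod 11), so λ ≡ 0·9 ≡ 0.
  x = λ² - 9 - 9 = 0 - 18 ≡ 4; y = λ·(9 - 4) - 8 ≡ 3. → (4, 3)
3Q: (4, 3) + (9, 8). λ = (8 - 3)/(9 - 4) ≡ 5/5 mod 11. 5⁻¹ ≡ 9 (mod 11), so λ ≡ 1.
  x = λ² - 4 - 9 = 1 - 13 ≡ 10; y = λ·(4 - 10) - 3 ≡ 2. → (10, 2)
4Q: (10, 2) + (9, 8). λ = (8 - 2)/(9 - 10) ≡ 6/10 mod 11. 10⁻¹ ≡ 10 (mod 11), so λ ≡ 5.
  x = λ² - 10 - 9 = 25 - 19 ≡ 6; y = λ·(10 - 6) - 2 ≡ 7. → (6, 7)
5Q: (6, 7) + (9, 8). λ = (8 - 7)/(9 - 6) ≡ 1/3 mod 11. 3⁻¹ ≡ 4 (mod 11), so λ ≡ 4.
  x = λ² - 6 - 9 = 16 - 15 ≡ 1; y = λ·(6 - 1) - 7 ≡ 2. → (1, 2)
6Q: (1, 2) + (9, 8). λ = (8 - 2)/(9 - 1) ≡ 6/8 mod 11. 8⁻¹ ≡ 7 (mod 11), so λ ≡ 9.
  x = λ² - 1 - 9 = 81 - 10 ≡ 5; y = λ·(1 - 5) - 2 ≡ 6. → (5, 6)
7Q: (5, 6) + (9, 8). λ = (8 - 6)/(9 - 5) ≡ 2/4 mod 11. 4⁻¹ ≡ 3 (mod 11), so λ ≡ 6.
  x = λ² - 5 - 9 = 36 - 14 ≡ 0; y = λ·(5 - 0) - 6 ≡ 2. → (0, 2)
8Q: (0, 2) + (9, 8). λ = (8 - 2)/(9 - 0) ≡ 6/9 mod 11. 9⁻¹ ≡ 5 (mod 11) since 9·5 = 45 ≡ 1, so λ ≡ 8.
  x = λ² - 0 - 9 = 64 - 9 ≡ 0; y = λ·(0 - 0) - 2 ≡ 9. → (0, 9)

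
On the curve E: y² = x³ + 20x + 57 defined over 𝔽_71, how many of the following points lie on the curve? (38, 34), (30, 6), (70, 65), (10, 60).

2

(38, 34): 34² ≡ 20, rhs ≡ 25 → off.
(30, 6): 6² ≡ 36, rhs ≡ 38 → off.
(70, 65): 65² ≡ 36, rhs ≡ 36 → on.
(10, 60): 60² ≡ 50, rhs ≡ 50 → on.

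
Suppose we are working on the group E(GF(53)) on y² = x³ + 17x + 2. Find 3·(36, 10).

Write Q = (36, 10).
Repeated addition: build up to 3Q.
2Q: tangent at (36, 10): λ = (3·36² + 17)/(2·10) ≡ 36/20. 20⁻¹ ≡ 8 (mod 53), so λ ≡ 36·8 ≡ 23.
  x = λ² - 36 - 36 = 529 - 72 ≡ 33; y = λ·(36 - 33) - 10 ≡ 6. → (33, 6)
3Q: (33, 6) + (36, 10). λ = (10 - 6)/(36 - 33) ≡ 4/3 mod 53. 3⁻¹ ≡ 18 (mod 53), so λ ≡ 19.
  x = λ² - 33 - 36 = 361 - 69 ≡ 27; y = λ·(33 - 27) - 6 ≡ 2. → (27, 2)

(27, 2)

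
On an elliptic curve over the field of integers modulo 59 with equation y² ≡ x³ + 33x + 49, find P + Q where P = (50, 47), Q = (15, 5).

(50, 47) + (15, 5). λ = (5 - 47)/(15 - 50) ≡ 17/24 mod 59. 24⁻¹ ≡ 32 (mod 59) since 24·32 = 768 ≡ 1, so λ ≡ 13.
  x = λ² - 50 - 15 = 169 - 65 ≡ 45; y = λ·(50 - 45) - 47 ≡ 18. → (45, 18)

(45, 18)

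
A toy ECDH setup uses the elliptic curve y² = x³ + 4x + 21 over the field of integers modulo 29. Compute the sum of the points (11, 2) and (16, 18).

(25, 17)

(11, 2) + (16, 18). λ = (18 - 2)/(16 - 11) ≡ 16/5 mod 29. 5⁻¹ ≡ 6 (mod 29), so λ ≡ 9.
  x = λ² - 11 - 16 = 81 - 27 ≡ 25; y = λ·(11 - 25) - 2 ≡ 17. → (25, 17)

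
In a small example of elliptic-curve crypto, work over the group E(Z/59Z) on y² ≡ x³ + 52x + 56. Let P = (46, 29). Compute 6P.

Double-and-add on 6 = (110)₂. Start with P = (46, 29) for the leading 1-bit.
double: tangent at (46, 29): λ = (3·46² + 52)/(2·29) ≡ 28/58. 58⁻¹ ≡ 58 (mod 59), so λ ≡ 28·58 ≡ 31.
  x = λ² - 46 - 46 = 961 - 92 ≡ 43; y = λ·(46 - 43) - 29 ≡ 5. → (43, 5)
add P: (43, 5) + (46, 29). λ = (29 - 5)/(46 - 43) ≡ 24/3 mod 59. 3⁻¹ ≡ 20 (mod 59), so λ ≡ 8.
  x = λ² - 43 - 46 = 64 - 89 ≡ 34; y = λ·(43 - 34) - 5 ≡ 8. → (34, 8)
double: tangent at (34, 8): λ = (3·34² + 52)/(2·8) ≡ 39/16. 16⁻¹ ≡ 48 (mod 59), so λ ≡ 39·48 ≡ 43.
  x = λ² - 34 - 34 = 1849 - 68 ≡ 11; y = λ·(34 - 11) - 8 ≡ 37. → (11, 37)

(11, 37)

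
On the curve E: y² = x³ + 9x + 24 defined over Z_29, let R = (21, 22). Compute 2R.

tangent at (21, 22): λ = (3·21² + 9)/(2·22) ≡ 27/15. 15⁻¹ ≡ 2 (mod 29), so λ ≡ 27·2 ≡ 25.
  x = λ² - 21 - 21 = 625 - 42 ≡ 3; y = λ·(21 - 3) - 22 ≡ 22. → (3, 22)

(3, 22)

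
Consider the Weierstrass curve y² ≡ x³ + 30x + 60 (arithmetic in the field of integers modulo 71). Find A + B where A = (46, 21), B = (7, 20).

(63, 35)

(46, 21) + (7, 20). λ = (20 - 21)/(7 - 46) ≡ 70/32 mod 71. 32⁻¹ ≡ 20 (mod 71), so λ ≡ 51.
  x = λ² - 46 - 7 = 2601 - 53 ≡ 63; y = λ·(46 - 63) - 21 ≡ 35. → (63, 35)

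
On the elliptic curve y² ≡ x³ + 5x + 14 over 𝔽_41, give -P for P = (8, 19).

-(8, 19) = (8, -19 mod 41) = (8, 22).

(8, 22)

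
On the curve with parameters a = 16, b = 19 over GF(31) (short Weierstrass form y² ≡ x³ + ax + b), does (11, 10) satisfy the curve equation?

y² = 10² ≡ 7; x³ + 16x + 19 = 1526 ≡ 7 (mod 31). 7 = 7.

yes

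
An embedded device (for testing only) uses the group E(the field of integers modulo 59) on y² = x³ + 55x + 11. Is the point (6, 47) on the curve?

y² = 47² ≡ 26; x³ + 55x + 11 = 557 ≡ 26 (mod 59). 26 = 26.

yes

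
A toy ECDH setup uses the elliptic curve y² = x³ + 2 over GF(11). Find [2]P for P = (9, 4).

tangent at (9, 4): λ = (3·9² + 0)/(2·4) ≡ 1/8. 8⁻¹ ≡ 7 (mod 11) since 8·7 = 56 ≡ 1, so λ ≡ 1·7 ≡ 7.
  x = λ² - 9 - 9 = 49 - 18 ≡ 9; y = λ·(9 - 9) - 4 ≡ 7. → (9, 7)

(9, 7)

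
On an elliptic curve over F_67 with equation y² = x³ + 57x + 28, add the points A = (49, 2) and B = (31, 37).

(34, 47)

(49, 2) + (31, 37). λ = (37 - 2)/(31 - 49) ≡ 35/49 mod 67. 49⁻¹ ≡ 26 (mod 67) since 49·26 = 1274 ≡ 1, so λ ≡ 39.
  x = λ² - 49 - 31 = 1521 - 80 ≡ 34; y = λ·(49 - 34) - 2 ≡ 47. → (34, 47)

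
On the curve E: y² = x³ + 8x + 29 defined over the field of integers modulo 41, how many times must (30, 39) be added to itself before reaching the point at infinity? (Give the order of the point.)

2P: tangent at (30, 39): λ = (3·30² + 8)/(2·39) ≡ 2/37. 37⁻¹ ≡ 10 (mod 41) since 37·10 = 370 ≡ 1, so λ ≡ 2·10 ≡ 20.
  x = λ² - 30 - 30 = 400 - 60 ≡ 12; y = λ·(30 - 12) - 39 ≡ 34. → (12, 34)
3P: (12, 34) + (30, 39). λ = (39 - 34)/(30 - 12) ≡ 5/18 mod 41. 18⁻¹ ≡ 16 (mod 41) since 18·16 = 288 ≡ 1, so λ ≡ 39.
  x = λ² - 12 - 30 = 1521 - 42 ≡ 3; y = λ·(12 - 3) - 34 ≡ 30. → (3, 30)
4P: (3, 30) + (30, 39). λ = (39 - 30)/(30 - 3) ≡ 9/27 mod 41. 27⁻¹ ≡ 38 (mod 41) since 27·38 = 1026 ≡ 1, so λ ≡ 14.
  x = λ² - 3 - 30 = 196 - 33 ≡ 40; y = λ·(3 - 40) - 30 ≡ 26. → (40, 26)
5P: (40, 26) + (30, 39). λ = (39 - 26)/(30 - 40) ≡ 13/31 mod 41. 31⁻¹ ≡ 4 (mod 41), so λ ≡ 11.
  x = λ² - 40 - 30 = 121 - 70 ≡ 10; y = λ·(40 - 10) - 26 ≡ 17. → (10, 17)
6P: (10, 17) + (30, 39). λ = (39 - 17)/(30 - 10) ≡ 22/20 mod 41. 20⁻¹ ≡ 39 (mod 41) since 20·39 = 780 ≡ 1, so λ ≡ 38.
  x = λ² - 10 - 30 = 1444 - 40 ≡ 10; y = λ·(10 - 10) - 17 ≡ 24. → (10, 24)
7P: (10, 24) + (30, 39). λ = (39 - 24)/(30 - 10) ≡ 15/20 mod 41. 20⁻¹ ≡ 39 (mod 41), so λ ≡ 11.
  x = λ² - 10 - 30 = 121 - 40 ≡ 40; y = λ·(10 - 40) - 24 ≡ 15. → (40, 15)
8P: (40, 15) + (30, 39). λ = (39 - 15)/(30 - 40) ≡ 24/31 mod 41. 31⁻¹ ≡ 4 (mod 41), so λ ≡ 14.
  x = λ² - 40 - 30 = 196 - 70 ≡ 3; y = λ·(40 - 3) - 15 ≡ 11. → (3, 11)
9P: (3, 11) + (30, 39). λ = (39 - 11)/(30 - 3) ≡ 28/27 mod 41. 27⁻¹ ≡ 38 (mod 41), so λ ≡ 39.
  x = λ² - 3 - 30 = 1521 - 33 ≡ 12; y = λ·(3 - 12) - 11 ≡ 7. → (12, 7)
10P: (12, 7) + (30, 39). λ = (39 - 7)/(30 - 12) ≡ 32/18 mod 41. 18⁻¹ ≡ 16 (mod 41), so λ ≡ 20.
  x = λ² - 12 - 30 = 400 - 42 ≡ 30; y = λ·(12 - 30) - 7 ≡ 2. → (30, 2)
11P: (30, 2) + (30, 39): same x and y₁ ≡ -y₂, so the sum is the point at infinity.
11P = the point at infinity, so the order is 11.

11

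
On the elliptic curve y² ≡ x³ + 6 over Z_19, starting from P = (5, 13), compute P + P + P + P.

Repeated addition: build up to 4P.
2P: tangent at (5, 13): λ = (3·5² + 0)/(2·13) ≡ 18/7. 7⁻¹ ≡ 11 (mod 19) since 7·11 = 77 ≡ 1, so λ ≡ 18·11 ≡ 8.
  x = λ² - 5 - 5 = 64 - 10 ≡ 16; y = λ·(5 - 16) - 13 ≡ 13. → (16, 13)
3P: (16, 13) + (5, 13). λ = (13 - 13)/(5 - 16) ≡ 0/8 mod 19. 8⁻¹ ≡ 12 (mod 19), so λ ≡ 0.
  x = λ² - 16 - 5 = 0 - 21 ≡ 17; y = λ·(16 - 17) - 13 ≡ 6. → (17, 6)
4P: (17, 6) + (5, 13). λ = (13 - 6)/(5 - 17) ≡ 7/7 mod 19. 7⁻¹ ≡ 11 (mod 19), so λ ≡ 1.
  x = λ² - 17 - 5 = 1 - 22 ≡ 17; y = λ·(17 - 17) - 6 ≡ 13. → (17, 13)

(17, 13)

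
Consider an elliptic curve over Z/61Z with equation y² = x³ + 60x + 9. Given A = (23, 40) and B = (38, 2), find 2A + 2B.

(42, 1)

First 2A:
Repeated addition: build up to 2A.
2A: tangent at (23, 40): λ = (3·23² + 60)/(2·40) ≡ 0/19. 19⁻¹ ≡ 45 (mod 61), so λ ≡ 0·45 ≡ 0.
  x = λ² - 23 - 23 = 0 - 46 ≡ 15; y = λ·(23 - 15) - 40 ≡ 21. → (15, 21)
2A = (15, 21).
Next 2B:
Repeated addition: build up to 2B.
2B: tangent at (38, 2): λ = (3·38² + 60)/(2·2) ≡ 0/4. 4⁻¹ ≡ 46 (mod 61) since 4·46 = 184 ≡ 1, so λ ≡ 0·46 ≡ 0.
  x = λ² - 38 - 38 = 0 - 76 ≡ 46; y = λ·(38 - 46) - 2 ≡ 59. → (46, 59)
2B = (46, 59).
Finally 2A + 2B:
(15, 21) + (46, 59). λ = (59 - 21)/(46 - 15) ≡ 38/31 mod 61. 31⁻¹ ≡ 2 (mod 61), so λ ≡ 15.
  x = λ² - 15 - 46 = 225 - 61 ≡ 42; y = λ·(15 - 42) - 21 ≡ 1. → (42, 1)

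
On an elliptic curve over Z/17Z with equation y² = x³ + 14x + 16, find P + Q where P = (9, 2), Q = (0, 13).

(9, 2) + (0, 13). λ = (13 - 2)/(0 - 9) ≡ 11/8 mod 17. 8⁻¹ ≡ 15 (mod 17) since 8·15 = 120 ≡ 1, so λ ≡ 12.
  x = λ² - 9 - 0 = 144 - 9 ≡ 16; y = λ·(9 - 16) - 2 ≡ 16. → (16, 16)

(16, 16)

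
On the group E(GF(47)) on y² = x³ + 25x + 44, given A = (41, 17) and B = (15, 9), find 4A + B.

First 4A:
Double-and-add on 4 = (100)₂. Start with A = (41, 17) for the leading 1-bit.
double: tangent at (41, 17): λ = (3·41² + 25)/(2·17) ≡ 39/34. 34⁻¹ ≡ 18 (mod 47) since 34·18 = 612 ≡ 1, so λ ≡ 39·18 ≡ 44.
  x = λ² - 41 - 41 = 1936 - 82 ≡ 21; y = λ·(41 - 21) - 17 ≡ 17. → (21, 17)
double: tangent at (21, 17): λ = (3·21² + 25)/(2·17) ≡ 32/34. 34⁻¹ ≡ 18 (mod 47), so λ ≡ 32·18 ≡ 12.
  x = λ² - 21 - 21 = 144 - 42 ≡ 8; y = λ·(21 - 8) - 17 ≡ 45. → (8, 45)
4A = (8, 45).
Finally 4A + B:
(8, 45) + (15, 9). λ = (9 - 45)/(15 - 8) ≡ 11/7 mod 47. 7⁻¹ ≡ 27 (mod 47) since 7·27 = 189 ≡ 1, so λ ≡ 15.
  x = λ² - 8 - 15 = 225 - 23 ≡ 14; y = λ·(8 - 14) - 45 ≡ 6. → (14, 6)

(14, 6)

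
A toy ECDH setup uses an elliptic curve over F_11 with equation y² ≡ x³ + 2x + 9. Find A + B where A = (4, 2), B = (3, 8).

(7, 5)

(4, 2) + (3, 8). λ = (8 - 2)/(3 - 4) ≡ 6/10 mod 11. 10⁻¹ ≡ 10 (mod 11) since 10·10 = 100 ≡ 1, so λ ≡ 5.
  x = λ² - 4 - 3 = 25 - 7 ≡ 7; y = λ·(4 - 7) - 2 ≡ 5. → (7, 5)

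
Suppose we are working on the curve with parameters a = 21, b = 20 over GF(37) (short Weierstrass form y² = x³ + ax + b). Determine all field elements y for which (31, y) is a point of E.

14, 23

x³ + 21x + 20 = 30462 ≡ 11 (mod 37).
Square roots of 11 mod 37: 14 and 23 (since 14² = 196 ≡ 11).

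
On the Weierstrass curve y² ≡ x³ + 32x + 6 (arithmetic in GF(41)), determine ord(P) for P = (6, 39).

2P: tangent at (6, 39): λ = (3·6² + 32)/(2·39) ≡ 17/37. 37⁻¹ ≡ 10 (mod 41), so λ ≡ 17·10 ≡ 6.
  x = λ² - 6 - 6 = 36 - 12 ≡ 24; y = λ·(6 - 24) - 39 ≡ 17. → (24, 17)
3P: (24, 17) + (6, 39). λ = (39 - 17)/(6 - 24) ≡ 22/23 mod 41. 23⁻¹ ≡ 25 (mod 41) since 23·25 = 575 ≡ 1, so λ ≡ 17.
  x = λ² - 24 - 6 = 289 - 30 ≡ 13; y = λ·(24 - 13) - 17 ≡ 6. → (13, 6)
4P: (13, 6) + (6, 39). λ = (39 - 6)/(6 - 13) ≡ 33/34 mod 41. 34⁻¹ ≡ 35 (mod 41) since 34·35 = 1190 ≡ 1, so λ ≡ 7.
  x = λ² - 13 - 6 = 49 - 19 ≡ 30; y = λ·(13 - 30) - 6 ≡ 39. → (30, 39)
5P: (30, 39) + (6, 39). λ = (39 - 39)/(6 - 30) ≡ 0/17 mod 41. 17⁻¹ ≡ 29 (mod 41), so λ ≡ 0.
  x = λ² - 30 - 6 = 0 - 36 ≡ 5; y = λ·(30 - 5) - 39 ≡ 2. → (5, 2)
6P: (5, 2) + (6, 39). λ = (39 - 2)/(6 - 5) ≡ 37/1 mod 41. 1⁻¹ ≡ 1 (mod 41), so λ ≡ 37.
  x = λ² - 5 - 6 = 1369 - 11 ≡ 5; y = λ·(5 - 5) - 2 ≡ 39. → (5, 39)
7P: (5, 39) + (6, 39). λ = (39 - 39)/(6 - 5) ≡ 0/1 mod 41. 1⁻¹ ≡ 1 (mod 41), so λ ≡ 0.
  x = λ² - 5 - 6 = 0 - 11 ≡ 30; y = λ·(5 - 30) - 39 ≡ 2. → (30, 2)
8P: (30, 2) + (6, 39). λ = (39 - 2)/(6 - 30) ≡ 37/17 mod 41. 17⁻¹ ≡ 29 (mod 41), so λ ≡ 7.
  x = λ² - 30 - 6 = 49 - 36 ≡ 13; y = λ·(30 - 13) - 2 ≡ 35. → (13, 35)
9P: (13, 35) + (6, 39). λ = (39 - 35)/(6 - 13) ≡ 4/34 mod 41. 34⁻¹ ≡ 35 (mod 41), so λ ≡ 17.
  x = λ² - 13 - 6 = 289 - 19 ≡ 24; y = λ·(13 - 24) - 35 ≡ 24. → (24, 24)
10P: (24, 24) + (6, 39). λ = (39 - 24)/(6 - 24) ≡ 15/23 mod 41. 23⁻¹ ≡ 25 (mod 41), so λ ≡ 6.
  x = λ² - 24 - 6 = 36 - 30 ≡ 6; y = λ·(24 - 6) - 24 ≡ 2. → (6, 2)
11P: (6, 2) + (6, 39): same x and y₁ ≡ -y₂, so the sum is O.
11P = O, so the order is 11.

11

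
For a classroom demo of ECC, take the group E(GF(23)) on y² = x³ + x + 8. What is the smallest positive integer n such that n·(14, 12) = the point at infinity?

7

2P: tangent at (14, 12): λ = (3·14² + 1)/(2·12) ≡ 14/1. 1⁻¹ ≡ 1 (mod 23), so λ ≡ 14·1 ≡ 14.
  x = λ² - 14 - 14 = 196 - 28 ≡ 7; y = λ·(14 - 7) - 12 ≡ 17. → (7, 17)
3P: (7, 17) + (14, 12). λ = (12 - 17)/(14 - 7) ≡ 18/7 mod 23. 7⁻¹ ≡ 10 (mod 23) since 7·10 = 70 ≡ 1, so λ ≡ 19.
  x = λ² - 7 - 14 = 361 - 21 ≡ 18; y = λ·(7 - 18) - 17 ≡ 4. → (18, 4)
4P: (18, 4) + (14, 12). λ = (12 - 4)/(14 - 18) ≡ 8/19 mod 23. 19⁻¹ ≡ 17 (mod 23), so λ ≡ 21.
  x = λ² - 18 - 14 = 441 - 32 ≡ 18; y = λ·(18 - 18) - 4 ≡ 19. → (18, 19)
5P: (18, 19) + (14, 12). λ = (12 - 19)/(14 - 18) ≡ 16/19 mod 23. 19⁻¹ ≡ 17 (mod 23) since 19·17 = 323 ≡ 1, so λ ≡ 19.
  x = λ² - 18 - 14 = 361 - 32 ≡ 7; y = λ·(18 - 7) - 19 ≡ 6. → (7, 6)
6P: (7, 6) + (14, 12). λ = (12 - 6)/(14 - 7) ≡ 6/7 mod 23. 7⁻¹ ≡ 10 (mod 23), so λ ≡ 14.
  x = λ² - 7 - 14 = 196 - 21 ≡ 14; y = λ·(7 - 14) - 6 ≡ 11. → (14, 11)
7P: (14, 11) + (14, 12): same x and y₁ ≡ -y₂, so the sum is the point at infinity.
7P = the point at infinity, so the order is 7.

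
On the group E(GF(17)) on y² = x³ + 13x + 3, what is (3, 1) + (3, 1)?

tangent at (3, 1): λ = (3·3² + 13)/(2·1) ≡ 6/2. 2⁻¹ ≡ 9 (mod 17), so λ ≡ 6·9 ≡ 3.
  x = λ² - 3 - 3 = 9 - 6 ≡ 3; y = λ·(3 - 3) - 1 ≡ 16. → (3, 16)

(3, 16)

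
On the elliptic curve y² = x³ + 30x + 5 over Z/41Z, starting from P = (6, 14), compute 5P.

(4, 36)

Double-and-add on 5 = (101)₂. Start with P = (6, 14) for the leading 1-bit.
double: tangent at (6, 14): λ = (3·6² + 30)/(2·14) ≡ 15/28. 28⁻¹ ≡ 22 (mod 41) since 28·22 = 616 ≡ 1, so λ ≡ 15·22 ≡ 2.
  x = λ² - 6 - 6 = 4 - 12 ≡ 33; y = λ·(6 - 33) - 14 ≡ 14. → (33, 14)
double: tangent at (33, 14): λ = (3·33² + 30)/(2·14) ≡ 17/28. 28⁻¹ ≡ 22 (mod 41) since 28·22 = 616 ≡ 1, so λ ≡ 17·22 ≡ 5.
  x = λ² - 33 - 33 = 25 - 66 ≡ 0; y = λ·(33 - 0) - 14 ≡ 28. → (0, 28)
add P: (0, 28) + (6, 14). λ = (14 - 28)/(6 - 0) ≡ 27/6 mod 41. 6⁻¹ ≡ 7 (mod 41), so λ ≡ 25.
  x = λ² - 0 - 6 = 625 - 6 ≡ 4; y = λ·(0 - 4) - 28 ≡ 36. → (4, 36)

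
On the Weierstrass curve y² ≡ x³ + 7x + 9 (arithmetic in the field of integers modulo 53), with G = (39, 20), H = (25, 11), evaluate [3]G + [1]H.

(41, 30)

First 3G:
Repeated addition: build up to 3G.
2G: tangent at (39, 20): λ = (3·39² + 7)/(2·20) ≡ 12/40. 40⁻¹ ≡ 4 (mod 53), so λ ≡ 12·4 ≡ 48.
  x = λ² - 39 - 39 = 2304 - 78 ≡ 0; y = λ·(39 - 0) - 20 ≡ 50. → (0, 50)
3G: (0, 50) + (39, 20). λ = (20 - 50)/(39 - 0) ≡ 23/39 mod 53. 39⁻¹ ≡ 34 (mod 53), so λ ≡ 40.
  x = λ² - 0 - 39 = 1600 - 39 ≡ 24; y = λ·(0 - 24) - 50 ≡ 50. → (24, 50)
3G = (24, 50).
Finally 3G + H:
(24, 50) + (25, 11). λ = (11 - 50)/(25 - 24) ≡ 14/1 mod 53. 1⁻¹ ≡ 1 (mod 53), so λ ≡ 14.
  x = λ² - 24 - 25 = 196 - 49 ≡ 41; y = λ·(24 - 41) - 50 ≡ 30. → (41, 30)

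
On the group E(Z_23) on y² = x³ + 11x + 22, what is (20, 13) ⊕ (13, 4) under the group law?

(20, 13) + (13, 4). λ = (4 - 13)/(13 - 20) ≡ 14/16 mod 23. 16⁻¹ ≡ 13 (mod 23), so λ ≡ 21.
  x = λ² - 20 - 13 = 441 - 33 ≡ 17; y = λ·(20 - 17) - 13 ≡ 4. → (17, 4)

(17, 4)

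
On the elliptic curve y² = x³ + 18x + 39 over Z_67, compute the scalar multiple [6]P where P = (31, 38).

(49, 39)

Double-and-add on 6 = (110)₂. Start with P = (31, 38) for the leading 1-bit.
double: tangent at (31, 38): λ = (3·31² + 18)/(2·38) ≡ 20/9. 9⁻¹ ≡ 15 (mod 67), so λ ≡ 20·15 ≡ 32.
  x = λ² - 31 - 31 = 1024 - 62 ≡ 24; y = λ·(31 - 24) - 38 ≡ 52. → (24, 52)
add P: (24, 52) + (31, 38). λ = (38 - 52)/(31 - 24) ≡ 53/7 mod 67. 7⁻¹ ≡ 48 (mod 67), so λ ≡ 65.
  x = λ² - 24 - 31 = 4225 - 55 ≡ 16; y = λ·(24 - 16) - 52 ≡ 66. → (16, 66)
double: tangent at (16, 66): λ = (3·16² + 18)/(2·66) ≡ 49/65. 65⁻¹ ≡ 33 (mod 67), so λ ≡ 49·33 ≡ 9.
  x = λ² - 16 - 16 = 81 - 32 ≡ 49; y = λ·(16 - 49) - 66 ≡ 39. → (49, 39)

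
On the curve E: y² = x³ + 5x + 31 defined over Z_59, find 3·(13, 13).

(20, 15)

Write Q = (13, 13).
Repeated addition: build up to 3Q.
2Q: tangent at (13, 13): λ = (3·13² + 5)/(2·13) ≡ 40/26. 26⁻¹ ≡ 25 (mod 59) since 26·25 = 650 ≡ 1, so λ ≡ 40·25 ≡ 56.
  x = λ² - 13 - 13 = 3136 - 26 ≡ 42; y = λ·(13 - 42) - 13 ≡ 15. → (42, 15)
3Q: (42, 15) + (13, 13). λ = (13 - 15)/(13 - 42) ≡ 57/30 mod 59. 30⁻¹ ≡ 2 (mod 59) since 30·2 = 60 ≡ 1, so λ ≡ 55.
  x = λ² - 42 - 13 = 3025 - 55 ≡ 20; y = λ·(42 - 20) - 15 ≡ 15. → (20, 15)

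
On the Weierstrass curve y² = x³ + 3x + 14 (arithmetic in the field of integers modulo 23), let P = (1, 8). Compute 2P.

tangent at (1, 8): λ = (3·1² + 3)/(2·8) ≡ 6/16. 16⁻¹ ≡ 13 (mod 23), so λ ≡ 6·13 ≡ 9.
  x = λ² - 1 - 1 = 81 - 2 ≡ 10; y = λ·(1 - 10) - 8 ≡ 3. → (10, 3)

(10, 3)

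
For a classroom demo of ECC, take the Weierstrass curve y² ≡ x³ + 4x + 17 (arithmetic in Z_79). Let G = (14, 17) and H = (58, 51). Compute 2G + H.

(25, 69)

First 2G:
Repeated addition: build up to 2G.
2G: tangent at (14, 17): λ = (3·14² + 4)/(2·17) ≡ 39/34. 34⁻¹ ≡ 7 (mod 79) since 34·7 = 238 ≡ 1, so λ ≡ 39·7 ≡ 36.
  x = λ² - 14 - 14 = 1296 - 28 ≡ 4; y = λ·(14 - 4) - 17 ≡ 27. → (4, 27)
2G = (4, 27).
Finally 2G + H:
(4, 27) + (58, 51). λ = (51 - 27)/(58 - 4) ≡ 24/54 mod 79. 54⁻¹ ≡ 60 (mod 79), so λ ≡ 18.
  x = λ² - 4 - 58 = 324 - 62 ≡ 25; y = λ·(4 - 25) - 27 ≡ 69. → (25, 69)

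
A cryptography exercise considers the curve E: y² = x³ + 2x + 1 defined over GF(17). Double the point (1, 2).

tangent at (1, 2): λ = (3·1² + 2)/(2·2) ≡ 5/4. 4⁻¹ ≡ 13 (mod 17), so λ ≡ 5·13 ≡ 14.
  x = λ² - 1 - 1 = 196 - 2 ≡ 7; y = λ·(1 - 7) - 2 ≡ 16. → (7, 16)

(7, 16)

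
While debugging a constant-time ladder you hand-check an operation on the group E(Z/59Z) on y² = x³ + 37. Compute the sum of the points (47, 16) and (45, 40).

(47, 16) + (45, 40). λ = (40 - 16)/(45 - 47) ≡ 24/57 mod 59. 57⁻¹ ≡ 29 (mod 59) since 57·29 = 1653 ≡ 1, so λ ≡ 47.
  x = λ² - 47 - 45 = 2209 - 92 ≡ 52; y = λ·(47 - 52) - 16 ≡ 44. → (52, 44)

(52, 44)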